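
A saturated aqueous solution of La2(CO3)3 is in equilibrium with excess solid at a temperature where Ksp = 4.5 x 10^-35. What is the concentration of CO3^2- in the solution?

La2(CO3)3(s) ⇌ 2 La^3+ + 3 CO3^2-
Ksp = [La^3+]^2[CO3^2-]^3
For each mole of La2(CO3)3 that dissolves: [La^3+] = 2s, [CO3^2-] = 3s.
So Ksp = (2s)^2 × (3s)^3 = 108s^5
Solving, s = (4.5 x 10^-35/108)^(1/5) = 5.30 x 10^-8 M
[CO3^2-] = 3s = 1.6 × 10^-7 M

[CO3^2-] = 1.6e-7 M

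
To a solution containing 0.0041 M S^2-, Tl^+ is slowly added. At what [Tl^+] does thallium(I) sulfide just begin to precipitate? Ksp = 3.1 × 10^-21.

Tl2S(s) ⇌ 2 Tl^+ + S^2-
Ksp = [Tl^+]^2[S^2-]
Precipitation begins when Q = Ksp. With [S^2-] = 0.0041 M:
3.1 × 10^-21 = (0.0041) × [Tl^+]^2
[Tl^+] = (3.1 × 10^-21 / 4.1 x 10^-3)^(1/2) = 8.7 × 10^-10 M

8.7e-10 M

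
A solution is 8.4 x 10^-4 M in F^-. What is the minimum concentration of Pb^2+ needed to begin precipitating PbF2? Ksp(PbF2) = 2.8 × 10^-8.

PbF2(s) ⇌ Pb^2+ + 2 F^-
Ksp = [Pb^2+][F^-]^2
Precipitation begins when Q = Ksp. With [F^-] = 8.4 x 10^-4 M:
2.8 × 10^-8 = (8.4 x 10^-4)^2 × [Pb^2+]
[Pb^2+] = (2.8 × 10^-8 / 7.06 × 10^-7) = 4.0 x 10^-2 M

0.040 M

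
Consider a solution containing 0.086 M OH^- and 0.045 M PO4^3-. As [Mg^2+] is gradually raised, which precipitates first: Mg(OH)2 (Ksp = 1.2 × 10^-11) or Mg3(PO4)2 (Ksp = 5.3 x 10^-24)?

Mg(OH)2

Each salt begins to precipitate when Q = Ksp, i.e. when [Mg^2+] reaches its threshold.
For Mg(OH)2: 1.2 × 10^-11 = (0.086)^2 × [Mg^2+]  ⇒  [Mg^2+] = 1.6 × 10^-9 M.
For Mg3(PO4)2: 5.3 x 10^-24 = (0.045)^2 × [Mg^2+]^3  ⇒  [Mg^2+] = 1.4 × 10^-7 M.
The salt with the lower threshold [Mg^2+] precipitates first: Mg(OH)2.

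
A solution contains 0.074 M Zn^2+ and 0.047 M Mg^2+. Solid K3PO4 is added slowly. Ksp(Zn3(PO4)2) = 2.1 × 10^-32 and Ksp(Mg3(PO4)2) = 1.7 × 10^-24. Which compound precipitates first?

Zn3(PO4)2

Precipitation of each salt starts when its ion product equals its Ksp.
For Zn3(PO4)2: 2.1 × 10^-32 = (0.074)^3 × [PO4^3-]^2  ⇒  [PO4^3-] = 7.2 × 10^-15 M.
For Mg3(PO4)2: 1.7 × 10^-24 = (0.047)^3 × [PO4^3-]^2  ⇒  [PO4^3-] = 1.3 × 10^-10 M.
The salt with the lower threshold [PO4^3-] precipitates first: Zn3(PO4)2.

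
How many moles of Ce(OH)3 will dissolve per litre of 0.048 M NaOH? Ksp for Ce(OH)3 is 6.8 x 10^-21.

s = 6.1 × 10^-17 M

Ce(OH)3(s) ⇌ Ce^3+ + 3 OH^-
Ksp = [Ce^3+][OH^-]^3
Let s = moles of Ce(OH)3 that dissolve per litre. [Ce^3+] = s, [OH^-] = 0.048 + 3s ≈ 0.048 (Ksp is small, so little additional dissolves).
Ksp ≈ s × (0.048)^3
s = 6.1 x 10^-17 M
Check: 3s = 1.8 × 10^-16 ≪ 0.048, so the approximation is valid.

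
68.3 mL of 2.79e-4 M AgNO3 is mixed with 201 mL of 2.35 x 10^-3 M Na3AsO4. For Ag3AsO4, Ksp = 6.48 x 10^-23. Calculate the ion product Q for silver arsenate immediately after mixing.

Total volume = 68.3 + 201 = 269.3 mL.
[Ag^+] = 2.79 x 10^-4 × (68.3/269.3) = 7.076 × 10^-5 M
[AsO4^3-] = 2.35 × 10^-3 × (201/269.3) = 1.754 × 10^-3 M
Ag3AsO4(s) <=> 3 Ag^+ + AsO4^3-, so Q = [Ag^+]^3[AsO4^3-]
Q = (7.076 x 10^-5)^3(1.754 × 10^-3) = 6.21 × 10^-16
Q > Ksp, so Ag3AsO4 will precipitate.

Q ≈ 6.21 × 10^-16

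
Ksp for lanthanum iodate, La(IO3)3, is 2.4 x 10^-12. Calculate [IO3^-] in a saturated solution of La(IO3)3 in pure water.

[IO3^-] ≈ 1.6e-3 M

La(IO3)3(s) ⇌ La^3+(aq) + 3 IO3^-(aq)
Ksp = [La^3+][IO3^-]^3
Let s = molar solubility. Then [La^3+] = s and [IO3^-] = 3s.
Substituting: Ksp = s(3s)^3 = 27s^4
s^4 = 2.4 x 10^-12 / 27, so s = 5.46 × 10^-4 M
[IO3^-] = 3s = 1.6 x 10^-3 M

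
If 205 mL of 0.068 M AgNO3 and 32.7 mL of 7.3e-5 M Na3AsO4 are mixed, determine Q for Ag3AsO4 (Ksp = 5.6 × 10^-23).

2.0 × 10^-9

Total volume = 205 + 32.7 = 237.7 mL.
[Ag^+] = 6.8 x 10^-2 × (205/237.7) = 5.86 × 10^-2 M
[AsO4^3-] = 7.3 × 10^-5 × (32.7/237.7) = 1.00 × 10^-5 M
Ag3AsO4(s) <=> 3 Ag^+ + AsO4^3-, so Q = [Ag^+]^3[AsO4^3-]
Q = (5.86 × 10^-2)^3(1.00 × 10^-5) = 2.0 x 10^-9
Q > Ksp, so Ag3AsO4 will precipitate.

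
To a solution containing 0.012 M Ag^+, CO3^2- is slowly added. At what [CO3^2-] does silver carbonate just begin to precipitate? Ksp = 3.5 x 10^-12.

Ag2CO3(s) ⇌ 2 Ag^+(aq) + CO3^2-(aq)
Ksp = [Ag^+]^2[CO3^2-]
Precipitation begins when Q = Ksp. With [Ag^+] = 0.012 M:
3.5 x 10^-12 = (0.012)^2 × [CO3^2-]
[CO3^2-] = (3.5 x 10^-12 / 1.44 x 10^-4) = 2.4 × 10^-8 M

2.4 × 10^-8 M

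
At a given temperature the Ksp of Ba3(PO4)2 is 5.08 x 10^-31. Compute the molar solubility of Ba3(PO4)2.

Ba3(PO4)2(s) ⇌ 3 Ba^2+ + 2 PO4^3-
Ksp = [Ba^2+]^3[PO4^3-]^2
Let s = molar solubility. Then [Ba^2+] = 3s and [PO4^3-] = 2s.
Ksp = (3s)^3(2s)^2 = 108s^5
s^5 = 5.08 x 10^-31 / 108, so s = 3.42 x 10^-7 M

s ≈ 3.42 × 10^-7 M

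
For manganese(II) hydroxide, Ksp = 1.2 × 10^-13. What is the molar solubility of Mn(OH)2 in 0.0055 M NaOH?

Mn(OH)2(s) <=> Mn^2+ + 2 OH^-
Ksp = [Mn^2+][OH^-]^2
Let s = moles of Mn(OH)2 that dissolve per litre. [Mn^2+] = s, [OH^-] = 0.0055 + 2s ≈ 0.0055 (Ksp is small, so little additional dissolves).
Ksp ≈ s × (0.0055)^2
s = 4.0 x 10^-9 M
Check: 2s = 7.9 x 10^-9 ≪ 0.0055, so the approximation is valid.

s ≈ 4.0e-9 M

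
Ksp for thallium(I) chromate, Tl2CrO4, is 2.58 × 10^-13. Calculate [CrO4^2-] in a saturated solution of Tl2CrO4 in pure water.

[CrO4^2-] = 4.01 × 10^-5 M

Tl2CrO4(s) ⇌ 2 Tl^+ + CrO4^2-
Ksp = [Tl^+]^2[CrO4^2-]
Let s = molar solubility. Then [Tl^+] = 2s and [CrO4^2-] = s.
Substituting: Ksp = (2s)^2s = 4s^3
Solving, s = (2.58 × 10^-13/4)^(1/3) = 4.010 × 10^-5 M
[CrO4^2-] = s = 4.01 × 10^-5 M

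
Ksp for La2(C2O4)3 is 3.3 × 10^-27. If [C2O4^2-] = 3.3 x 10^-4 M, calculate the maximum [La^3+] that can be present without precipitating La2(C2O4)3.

La2(C2O4)3(s) ⇌ 2 La^3+ + 3 C2O4^2-
Ksp = [La^3+]^2[C2O4^2-]^3
Precipitation begins when Q = Ksp. With [C2O4^2-] = 3.3 x 10^-4 M:
3.3 × 10^-27 = (3.3 x 10^-4)^3 × [La^3+]^2
[La^3+] = (3.3 × 10^-27 / 3.59 × 10^-11)^(1/2) = 9.6 × 10^-9 M

[La^3+] ≈ 9.6 x 10^-9 M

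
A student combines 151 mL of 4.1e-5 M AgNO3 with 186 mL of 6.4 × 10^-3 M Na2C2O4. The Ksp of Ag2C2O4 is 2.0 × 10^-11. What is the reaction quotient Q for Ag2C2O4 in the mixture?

1.2 × 10^-12

Total volume = 151 + 186 = 337 mL.
[Ag^+] = 4.1 × 10^-5 × (151/337) = 1.84 × 10^-5 M
[C2O4^2-] = 6.4 x 10^-3 × (186/337) = 3.53 × 10^-3 M
Ag2C2O4(s) <=> 2 Ag^+(aq) + C2O4^2-(aq), so Q = [Ag^+]^2[C2O4^2-]
Q = (1.84 x 10^-5)^2(3.53 × 10^-3) = 1.2 × 10^-12
Q < Ksp, so no precipitate of Ag2C2O4 forms.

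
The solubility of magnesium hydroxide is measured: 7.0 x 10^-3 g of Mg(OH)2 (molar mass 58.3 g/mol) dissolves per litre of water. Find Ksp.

Molar solubility s = (7.0 x 10^-3 g/L) / (58.3 g/mol) = 1.20 × 10^-4 M.
Mg(OH)2(s) <=> Mg^2+(aq) + 2 OH^-(aq)
If s mol/L of Mg(OH)2 dissolves, [Mg^2+] = s and [OH^-] = 2s.
Ksp = [Mg^2+][OH^-]^2
Substituting: Ksp = s(2s)^2 = 4s^3
Ksp = 4 × (1.20 × 10^-4)^3 = 6.9 x 10^-12

Ksp = 6.9 × 10^-12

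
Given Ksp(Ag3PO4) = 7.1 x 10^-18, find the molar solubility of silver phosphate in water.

s ≈ 2.3 x 10^-5 M

Ag3PO4(s) ⇌ 3 Ag^+(aq) + PO4^3-(aq)
Ksp = [Ag^+]^3[PO4^3-]
For each mole of Ag3PO4 that dissolves: [Ag^+] = 3s, [PO4^3-] = s.
Substituting: Ksp = (3s)^3s = 27s^4
s = (7.1 x 10^-18 / 27)^(1/4) = 2.3 × 10^-5 M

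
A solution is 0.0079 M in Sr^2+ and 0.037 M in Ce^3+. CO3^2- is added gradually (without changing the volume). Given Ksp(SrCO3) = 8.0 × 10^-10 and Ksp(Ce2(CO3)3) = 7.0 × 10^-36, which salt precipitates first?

Ce2(CO3)3

Each salt begins to precipitate when Q = Ksp, i.e. when [CO3^2-] reaches its threshold.
For SrCO3: 8.0 × 10^-10 = 0.0079 × [CO3^2-]  ⇒  [CO3^2-] = 1.0 x 10^-7 M.
For Ce2(CO3)3: 7.0 × 10^-36 = (0.037)^2 × [CO3^2-]^3  ⇒  [CO3^2-] = 1.7 x 10^-11 M.
The salt with the lower threshold [CO3^2-] precipitates first: Ce2(CO3)3.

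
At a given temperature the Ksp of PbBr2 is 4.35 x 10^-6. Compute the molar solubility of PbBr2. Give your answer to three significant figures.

PbBr2(s) ⇌ Pb^2+(aq) + 2 Br^-(aq)
Ksp = [Pb^2+][Br^-]^2
If s mol/L of PbBr2 dissolves, [Pb^2+] = s and [Br^-] = 2s.
So Ksp = s × (2s)^2 = 4s^3
Solving, s = (4.35 x 10^-6/4)^(1/3) = 1.03 × 10^-2 M

0.0103 M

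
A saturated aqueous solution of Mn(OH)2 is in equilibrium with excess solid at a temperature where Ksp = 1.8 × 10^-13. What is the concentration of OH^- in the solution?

7.1 x 10^-5 M

Mn(OH)2(s) <=> Mn^2+ + 2 OH^-
Ksp = [Mn^2+][OH^-]^2
Let s = molar solubility. Then [Mn^2+] = s and [OH^-] = 2s.
Substituting: Ksp = s(2s)^2 = 4s^3
s^3 = 1.8 × 10^-13 / 4, so s = 3.56 x 10^-5 M
[OH^-] = 2s = 7.1 × 10^-5 M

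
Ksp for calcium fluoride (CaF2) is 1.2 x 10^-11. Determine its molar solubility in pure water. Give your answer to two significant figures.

s = 1.4e-4 M

CaF2(s) ⇌ Ca^2+(aq) + 2 F^-(aq)
Ksp = [Ca^2+][F^-]^2
For each mole of CaF2 that dissolves: [Ca^2+] = s, [F^-] = 2s.
Ksp = s(2s)^2 = 4s^3
s^3 = 1.2 x 10^-11 / 4, so s = 1.4 × 10^-4 M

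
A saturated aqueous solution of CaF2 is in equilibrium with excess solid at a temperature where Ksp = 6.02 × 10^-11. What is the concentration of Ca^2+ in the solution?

CaF2(s) ⇌ Ca^2+(aq) + 2 F^-(aq)
Ksp = [Ca^2+][F^-]^2
With molar solubility s: [Ca^2+] = s, [F^-] = 2s.
Ksp = s(2s)^2 = 4s^3
Solving, s = (6.02 × 10^-11/4)^(1/3) = 2.469 x 10^-4 M
[Ca^2+] = s = 2.47 x 10^-4 M

[Ca^2+] = 2.47e-4 M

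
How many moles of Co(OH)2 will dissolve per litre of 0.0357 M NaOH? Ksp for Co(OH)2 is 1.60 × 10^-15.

s ≈ 1.26 × 10^-12 M

Co(OH)2(s) <=> Co^2+ + 2 OH^-
Ksp = [Co^2+][OH^-]^2
Let s = moles of Co(OH)2 that dissolve per litre. [Co^2+] = s, [OH^-] = 0.0357 + 2s ≈ 0.0357 (Ksp is small, so little additional dissolves).
Ksp ≈ s × (0.0357)^2
s = 1.26 × 10^-12 M
Check: 2s = 2.5 × 10^-12 ≪ 0.0357, so the approximation is valid.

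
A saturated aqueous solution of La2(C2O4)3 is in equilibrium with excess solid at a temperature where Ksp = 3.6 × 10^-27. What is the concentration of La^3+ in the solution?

La2(C2O4)3(s) <=> 2 La^3+(aq) + 3 C2O4^2-(aq)
Ksp = [La^3+]^2[C2O4^2-]^3
Let s = molar solubility. Then [La^3+] = 2s and [C2O4^2-] = 3s.
Substituting: Ksp = (2s)^2(3s)^3 = 108s^5
Solving, s = (3.6 × 10^-27/108)^(1/5) = 2.02 x 10^-6 M
[La^3+] = 2s = 4.0 x 10^-6 M

4.0e-6 M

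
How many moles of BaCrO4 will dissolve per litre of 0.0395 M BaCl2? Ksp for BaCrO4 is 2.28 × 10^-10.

5.77e-9 M

BaCrO4(s) ⇌ Ba^2+(aq) + CrO4^2-(aq)
Ksp = [Ba^2+][CrO4^2-]
Let s = moles of BaCrO4 that dissolve per litre. [Ba^2+] = 0.0395 + s ≈ 0.0395, [CrO4^2-] = s (common-ion effect: Ba^2+ is already 0.0395 M).
Ksp ≈ 0.0395 × s
s = 5.77 × 10^-9 M
Check: s = 5.8 × 10^-9 ≪ 0.0395, so the approximation is valid.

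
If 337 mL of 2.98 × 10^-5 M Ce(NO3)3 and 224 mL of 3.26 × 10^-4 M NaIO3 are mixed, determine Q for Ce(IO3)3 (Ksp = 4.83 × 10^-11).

Total volume = 337 + 224 = 561 mL.
[Ce^3+] = 2.98 × 10^-5 × (337/561) = 1.790 x 10^-5 M
[IO3^-] = 3.26 × 10^-4 × (224/561) = 1.302 x 10^-4 M
Ce(IO3)3(s) ⇌ Ce^3+ + 3 IO3^-, so Q = [Ce^3+][IO3^-]^3
Q = (1.790 × 10^-5)(1.302 x 10^-4)^3 = 3.95 × 10^-17
Q < Ksp, so no precipitate of Ce(IO3)3 forms.

Q = 3.95e-17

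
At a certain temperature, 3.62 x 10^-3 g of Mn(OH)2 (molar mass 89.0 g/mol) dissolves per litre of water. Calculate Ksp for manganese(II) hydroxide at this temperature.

2.69 × 10^-13

Molar solubility s = (3.62 x 10^-3 g/L) / (89.0 g/mol) = 4.067 × 10^-5 M.
Mn(OH)2(s) ⇌ Mn^2+(aq) + 2 OH^-(aq)
Let s = molar solubility. Then [Mn^2+] = s and [OH^-] = 2s.
Ksp = [Mn^2+][OH^-]^2
So Ksp = s × (2s)^2 = 4s^3
Ksp = 4 × (4.067 x 10^-5)^3 = 2.69 x 10^-13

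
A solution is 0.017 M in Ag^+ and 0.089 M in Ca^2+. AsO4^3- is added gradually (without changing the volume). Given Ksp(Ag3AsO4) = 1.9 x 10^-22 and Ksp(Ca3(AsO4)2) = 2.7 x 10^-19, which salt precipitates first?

Each salt begins to precipitate when Q = Ksp, i.e. when [AsO4^3-] reaches its threshold.
For Ag3AsO4: 1.9 x 10^-22 = (0.017)^3 × [AsO4^3-]  ⇒  [AsO4^3-] = 3.9 × 10^-17 M.
For Ca3(AsO4)2: 2.7 x 10^-19 = (0.089)^3 × [AsO4^3-]^2  ⇒  [AsO4^3-] = 2.0 x 10^-8 M.
The salt with the lower threshold [AsO4^3-] precipitates first: Ag3AsO4.

Ag3AsO4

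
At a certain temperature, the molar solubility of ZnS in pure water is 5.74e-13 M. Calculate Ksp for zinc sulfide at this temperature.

Ksp ≈ 3.29 × 10^-25

ZnS(s) ⇌ Zn^2+(aq) + S^2-(aq)
For each mole of ZnS that dissolves: [Zn^2+] = s, [S^2-] = s.
Ksp = [Zn^2+][S^2-]
Ksp = (s)(s) = s^2
Ksp = (5.74 × 10^-13)^2 = 3.29 x 10^-25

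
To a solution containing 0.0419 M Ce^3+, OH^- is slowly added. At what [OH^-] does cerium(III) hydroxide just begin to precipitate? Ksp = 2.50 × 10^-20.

Ce(OH)3(s) <=> Ce^3+ + 3 OH^-
Ksp = [Ce^3+][OH^-]^3
Precipitation begins when Q = Ksp. With [Ce^3+] = 0.0419 M:
2.50 × 10^-20 = (0.0419) × [OH^-]^3
[OH^-] = (2.50 × 10^-20 / 4.19 × 10^-2)^(1/3) = 8.42 × 10^-7 M

8.42 x 10^-7 M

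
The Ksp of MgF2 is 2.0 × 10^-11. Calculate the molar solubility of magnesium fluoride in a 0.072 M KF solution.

s = 3.9 x 10^-9 M

MgF2(s) ⇌ Mg^2+ + 2 F^-
Ksp = [Mg^2+][F^-]^2
If s mol/L dissolves here, [Mg^2+] = s, [F^-] = 0.072 + 2s ≈ 0.072 (since F^- from KF dominates).
Ksp ≈ s × (0.072)^2
s = 3.9 x 10^-9 M
Check: 2s = 7.7 × 10^-9 ≪ 0.072, so the approximation is valid.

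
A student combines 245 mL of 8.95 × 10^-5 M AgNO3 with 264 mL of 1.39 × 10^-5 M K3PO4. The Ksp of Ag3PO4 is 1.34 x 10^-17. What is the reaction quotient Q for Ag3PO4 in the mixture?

Total volume = 245 + 264 = 509 mL.
[Ag^+] = 8.95 × 10^-5 × (245/509) = 4.308 × 10^-5 M
[PO4^3-] = 1.39 × 10^-5 × (264/509) = 7.209 × 10^-6 M
Ag3PO4(s) ⇌ 3 Ag^+(aq) + PO4^3-(aq), so Q = [Ag^+]^3[PO4^3-]
Q = (4.308 × 10^-5)^3(7.209 × 10^-6) = 5.76 x 10^-19
Q < Ksp, so no precipitate of Ag3PO4 forms.

Q ≈ 5.76 × 10^-19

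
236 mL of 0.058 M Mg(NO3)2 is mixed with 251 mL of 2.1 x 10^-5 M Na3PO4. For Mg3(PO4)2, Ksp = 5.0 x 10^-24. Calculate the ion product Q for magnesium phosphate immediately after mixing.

Q = 2.6 × 10^-15

Total volume = 236 + 251 = 487 mL.
[Mg^2+] = 5.8 x 10^-2 × (236/487) = 2.81 × 10^-2 M
[PO4^3-] = 2.1 × 10^-5 × (251/487) = 1.08 x 10^-5 M
Mg3(PO4)2(s) ⇌ 3 Mg^2+ + 2 PO4^3-, so Q = [Mg^2+]^3[PO4^3-]^2
Q = (2.81 × 10^-2)^3(1.08 × 10^-5)^2 = 2.6 × 10^-15
Q > Ksp, so Mg3(PO4)2 will precipitate.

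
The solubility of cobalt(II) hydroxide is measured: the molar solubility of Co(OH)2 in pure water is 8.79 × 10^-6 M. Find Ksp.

Co(OH)2(s) ⇌ Co^2+(aq) + 2 OH^-(aq)
If s mol/L of Co(OH)2 dissolves, [Co^2+] = s and [OH^-] = 2s.
Ksp = [Co^2+][OH^-]^2
Substituting: Ksp = s(2s)^2 = 4s^3
Ksp = 4 × (8.79 x 10^-6)^3 = 2.72 × 10^-15

2.72 x 10^-15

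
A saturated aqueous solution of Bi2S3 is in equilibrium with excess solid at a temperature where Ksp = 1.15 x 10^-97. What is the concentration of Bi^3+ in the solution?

[Bi^3+] ≈ 3.21e-20 M

Bi2S3(s) ⇌ 2 Bi^3+(aq) + 3 S^2-(aq)
Ksp = [Bi^3+]^2[S^2-]^3
For each mole of Bi2S3 that dissolves: [Bi^3+] = 2s, [S^2-] = 3s.
Ksp = (2s)^2(3s)^3 = 108s^5
s = (1.15 x 10^-97 / 108)^(1/5) = 1.605 x 10^-20 M
[Bi^3+] = 2s = 3.21 × 10^-20 M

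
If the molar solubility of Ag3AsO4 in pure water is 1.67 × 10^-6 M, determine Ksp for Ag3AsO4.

Ag3AsO4(s) ⇌ 3 Ag^+ + AsO4^3-
If s mol/L of Ag3AsO4 dissolves, [Ag^+] = 3s and [AsO4^3-] = s.
Ksp = [Ag^+]^3[AsO4^3-]
Substituting: Ksp = (3s)^3s = 27s^4
Ksp = 27 × (1.67 × 10^-6)^4 = 2.10 × 10^-22

2.10e-22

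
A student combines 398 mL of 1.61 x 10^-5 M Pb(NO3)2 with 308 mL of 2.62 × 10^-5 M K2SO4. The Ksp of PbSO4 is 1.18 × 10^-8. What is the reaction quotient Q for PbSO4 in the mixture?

Total volume = 398 + 308 = 706 mL.
[Pb^2+] = 1.61 × 10^-5 × (398/706) = 9.076 × 10^-6 M
[SO4^2-] = 2.62 x 10^-5 × (308/706) = 1.143 × 10^-5 M
PbSO4(s) <=> Pb^2+ + SO4^2-, so Q = [Pb^2+][SO4^2-]
Q = (9.076 × 10^-6)(1.143 × 10^-5) = 1.04 × 10^-10
Q < Ksp, so no precipitate of PbSO4 forms.

Q = 1.04e-10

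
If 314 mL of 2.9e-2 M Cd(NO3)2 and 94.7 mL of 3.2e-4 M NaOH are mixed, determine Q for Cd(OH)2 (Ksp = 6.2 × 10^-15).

1.2e-10

Total volume = 314 + 94.7 = 408.7 mL.
[Cd^2+] = 2.9 × 10^-2 × (314/408.7) = 2.23 × 10^-2 M
[OH^-] = 3.2 × 10^-4 × (94.7/408.7) = 7.41 x 10^-5 M
Cd(OH)2(s) ⇌ Cd^2+ + 2 OH^-, so Q = [Cd^2+][OH^-]^2
Q = (2.23 × 10^-2)(7.41 × 10^-5)^2 = 1.2 × 10^-10
Q > Ksp, so Cd(OH)2 will precipitate.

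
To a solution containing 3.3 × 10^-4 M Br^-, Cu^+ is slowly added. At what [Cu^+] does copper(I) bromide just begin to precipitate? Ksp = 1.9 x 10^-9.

CuBr(s) ⇌ Cu^+ + Br^-
Ksp = [Cu^+][Br^-]
Precipitation begins when Q = Ksp. With [Br^-] = 3.3 × 10^-4 M:
1.9 x 10^-9 = (3.3 × 10^-4) × [Cu^+]
[Cu^+] = (1.9 x 10^-9 / 3.3 × 10^-4) = 5.8 × 10^-6 M

[Cu^+] ≈ 5.8e-6 M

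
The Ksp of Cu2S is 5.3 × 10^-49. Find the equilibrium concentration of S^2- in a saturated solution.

5.1e-17 M

Cu2S(s) ⇌ 2 Cu^+(aq) + S^2-(aq)
Ksp = [Cu^+]^2[S^2-]
If s mol/L of Cu2S dissolves, [Cu^+] = 2s and [S^2-] = s.
Ksp = (2s)^2s = 4s^3
Solving, s = (5.3 × 10^-49/4)^(1/3) = 5.10 x 10^-17 M
[S^2-] = s = 5.1 x 10^-17 M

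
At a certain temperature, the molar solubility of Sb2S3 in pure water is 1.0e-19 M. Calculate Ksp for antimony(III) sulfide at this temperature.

1.1e-93

Sb2S3(s) <=> 2 Sb^3+ + 3 S^2-
Let s = molar solubility. Then [Sb^3+] = 2s and [S^2-] = 3s.
Ksp = [Sb^3+]^2[S^2-]^3
So Ksp = (2s)^2 × (3s)^3 = 108s^5
With s = 1.0 × 10^-19: Ksp = 1.1 × 10^-93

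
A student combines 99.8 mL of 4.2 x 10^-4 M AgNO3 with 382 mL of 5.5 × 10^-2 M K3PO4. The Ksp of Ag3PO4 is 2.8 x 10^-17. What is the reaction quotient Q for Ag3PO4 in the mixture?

Total volume = 99.8 + 382 = 481.8 mL.
[Ag^+] = 4.2 × 10^-4 × (99.8/481.8) = 8.70 x 10^-5 M
[PO4^3-] = 5.5 × 10^-2 × (382/481.8) = 4.36 × 10^-2 M
Ag3PO4(s) ⇌ 3 Ag^+(aq) + PO4^3-(aq), so Q = [Ag^+]^3[PO4^3-]
Q = (8.70 x 10^-5)^3(4.36 x 10^-2) = 2.9 × 10^-14
Q > Ksp, so Ag3PO4 will precipitate.

2.9e-14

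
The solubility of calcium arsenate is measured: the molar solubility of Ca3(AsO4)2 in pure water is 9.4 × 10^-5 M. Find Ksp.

Ca3(AsO4)2(s) <=> 3 Ca^2+(aq) + 2 AsO4^3-(aq)
Let s = molar solubility. Then [Ca^2+] = 3s and [AsO4^3-] = 2s.
Ksp = [Ca^2+]^3[AsO4^3-]^2
So Ksp = (3s)^3 × (2s)^2 = 108s^5
Ksp = 108 × (9.4 x 10^-5)^5 = 7.9 × 10^-19

7.9e-19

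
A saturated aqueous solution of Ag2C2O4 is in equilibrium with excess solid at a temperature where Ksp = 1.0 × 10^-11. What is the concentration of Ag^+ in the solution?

Ag2C2O4(s) ⇌ 2 Ag^+ + C2O4^2-
Ksp = [Ag^+]^2[C2O4^2-]
With molar solubility s: [Ag^+] = 2s, [C2O4^2-] = s.
Substituting: Ksp = (2s)^2s = 4s^3
Solving, s = (1.0 × 10^-11/4)^(1/3) = 1.36 × 10^-4 M
[Ag^+] = 2s = 2.7 × 10^-4 M

[Ag^+] ≈ 2.7e-4 M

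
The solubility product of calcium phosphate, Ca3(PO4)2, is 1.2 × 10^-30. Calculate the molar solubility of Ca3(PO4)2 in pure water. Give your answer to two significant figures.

Ca3(PO4)2(s) ⇌ 3 Ca^2+ + 2 PO4^3-
Ksp = [Ca^2+]^3[PO4^3-]^2
If s mol/L of Ca3(PO4)2 dissolves, [Ca^2+] = 3s and [PO4^3-] = 2s.
Ksp = (3s)^3(2s)^2 = 108s^5
s^5 = 1.2 × 10^-30 / 108, so s = 4.1 × 10^-7 M

s ≈ 4.1e-7 M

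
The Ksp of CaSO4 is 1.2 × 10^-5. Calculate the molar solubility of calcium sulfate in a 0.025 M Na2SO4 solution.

4.8 × 10^-4 M

CaSO4(s) ⇌ Ca^2+(aq) + SO4^2-(aq)
Ksp = [Ca^2+][SO4^2-]
Let s be the molar solubility in this solution. [Ca^2+] = s, [SO4^2-] = 0.025 + s ≈ 0.025 (Ksp is small, so little additional dissolves).
Ksp ≈ s × 0.025
s = 4.8 × 10^-4 M
Check: s = 4.8 × 10^-4 ≪ 0.025, so the approximation is valid.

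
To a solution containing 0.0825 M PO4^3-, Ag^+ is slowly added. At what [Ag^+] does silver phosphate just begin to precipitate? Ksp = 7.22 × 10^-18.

[Ag^+] ≈ 4.44 × 10^-6 M

Ag3PO4(s) <=> 3 Ag^+(aq) + PO4^3-(aq)
Ksp = [Ag^+]^3[PO4^3-]
Precipitation begins when Q = Ksp. With [PO4^3-] = 0.0825 M:
7.22 × 10^-18 = (0.0825) × [Ag^+]^3
[Ag^+] = (7.22 × 10^-18 / 8.25 x 10^-2)^(1/3) = 4.44 × 10^-6 M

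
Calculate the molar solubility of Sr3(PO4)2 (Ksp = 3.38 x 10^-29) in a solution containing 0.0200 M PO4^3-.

Sr3(PO4)2(s) ⇌ 3 Sr^2+ + 2 PO4^3-
Ksp = [Sr^2+]^3[PO4^3-]^2
If s mol/L dissolves here, [Sr^2+] = 3s, [PO4^3-] = 0.0200 + 2s ≈ 0.0200 (common-ion effect: PO4^3- is already 0.0200 M).
Ksp ≈ (3s)^3 × (0.0200)^2
s = 1.46 × 10^-9 M
Check: 2s = 2.9 × 10^-9 ≪ 0.0200, so the approximation is valid.

1.46 × 10^-9 M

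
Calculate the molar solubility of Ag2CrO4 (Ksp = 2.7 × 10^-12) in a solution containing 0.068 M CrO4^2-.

s ≈ 3.2 x 10^-6 M

Ag2CrO4(s) <=> 2 Ag^+ + CrO4^2-
Ksp = [Ag^+]^2[CrO4^2-]
Let s be the molar solubility in this solution. [Ag^+] = 2s, [CrO4^2-] = 0.068 + s ≈ 0.068 (common-ion effect: CrO4^2- is already 0.068 M).
Ksp ≈ (2s)^2 × 0.068
s = 3.2 × 10^-6 M
Check: s = 3.2 × 10^-6 ≪ 0.068, so the approximation is valid.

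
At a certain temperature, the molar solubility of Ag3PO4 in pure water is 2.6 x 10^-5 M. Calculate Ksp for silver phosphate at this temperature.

Ag3PO4(s) ⇌ 3 Ag^+(aq) + PO4^3-(aq)
If s mol/L of Ag3PO4 dissolves, [Ag^+] = 3s and [PO4^3-] = s.
Ksp = [Ag^+]^3[PO4^3-]
So Ksp = (3s)^3 × s = 27s^4
With s = 2.6 × 10^-5: Ksp = 1.2 × 10^-17

Ksp = 1.2 × 10^-17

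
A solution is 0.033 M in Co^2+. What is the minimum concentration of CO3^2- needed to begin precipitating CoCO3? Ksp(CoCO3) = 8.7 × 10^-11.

2.6 × 10^-9 M

CoCO3(s) ⇌ Co^2+(aq) + CO3^2-(aq)
Ksp = [Co^2+][CO3^2-]
Precipitation begins when Q = Ksp. With [Co^2+] = 0.033 M:
8.7 × 10^-11 = (0.033) × [CO3^2-]
[CO3^2-] = (8.7 × 10^-11 / 3.3 × 10^-2) = 2.6 × 10^-9 M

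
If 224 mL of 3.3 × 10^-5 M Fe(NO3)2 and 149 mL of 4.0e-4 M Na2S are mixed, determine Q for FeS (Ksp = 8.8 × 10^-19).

Q ≈ 3.2 × 10^-9

Total volume = 224 + 149 = 373 mL.
[Fe^2+] = 3.3 x 10^-5 × (224/373) = 1.98 × 10^-5 M
[S^2-] = 4.0 x 10^-4 × (149/373) = 1.60 × 10^-4 M
FeS(s) ⇌ Fe^2+ + S^2-, so Q = [Fe^2+][S^2-]
Q = (1.98 x 10^-5)(1.60 x 10^-4) = 3.2 × 10^-9
Q > Ksp, so FeS will precipitate.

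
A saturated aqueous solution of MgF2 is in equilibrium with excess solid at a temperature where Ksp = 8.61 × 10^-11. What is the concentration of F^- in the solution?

[F^-] = 5.56e-4 M

MgF2(s) <=> Mg^2+ + 2 F^-
Ksp = [Mg^2+][F^-]^2
For each mole of MgF2 that dissolves: [Mg^2+] = s, [F^-] = 2s.
Ksp = s(2s)^2 = 4s^3
Solving, s = (8.61 × 10^-11/4)^(1/3) = 2.782 × 10^-4 M
[F^-] = 2s = 5.56 × 10^-4 M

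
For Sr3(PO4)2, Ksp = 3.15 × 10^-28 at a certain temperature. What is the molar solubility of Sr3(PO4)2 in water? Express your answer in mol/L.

1.24e-6 M

Sr3(PO4)2(s) ⇌ 3 Sr^2+ + 2 PO4^3-
Ksp = [Sr^2+]^3[PO4^3-]^2
Let s = molar solubility. Then [Sr^2+] = 3s and [PO4^3-] = 2s.
Substituting: Ksp = (3s)^3(2s)^2 = 108s^5
Solving, s = (3.15 × 10^-28/108)^(1/5) = 1.24 × 10^-6 M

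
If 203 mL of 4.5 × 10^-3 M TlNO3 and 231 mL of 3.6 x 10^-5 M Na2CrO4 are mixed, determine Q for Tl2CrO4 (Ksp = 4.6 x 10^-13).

8.5 x 10^-11

Total volume = 203 + 231 = 434 mL.
[Tl^+] = 4.5 × 10^-3 × (203/434) = 2.10 × 10^-3 M
[CrO4^2-] = 3.6 × 10^-5 × (231/434) = 1.92 x 10^-5 M
Tl2CrO4(s) ⇌ 2 Tl^+(aq) + CrO4^2-(aq), so Q = [Tl^+]^2[CrO4^2-]
Q = (2.10 × 10^-3)^2(1.92 x 10^-5) = 8.5 x 10^-11
Q > Ksp, so Tl2CrO4 will precipitate.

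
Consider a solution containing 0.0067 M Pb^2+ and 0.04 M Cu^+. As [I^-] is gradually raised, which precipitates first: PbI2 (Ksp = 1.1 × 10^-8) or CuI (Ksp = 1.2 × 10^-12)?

Each salt begins to precipitate when Q = Ksp, i.e. when [I^-] reaches its threshold.
For PbI2: 1.1 × 10^-8 = 0.0067 × [I^-]^2  ⇒  [I^-] = 1.3 x 10^-3 M.
For CuI: 1.2 × 10^-12 = 0.04 × [I^-]  ⇒  [I^-] = 3.0 x 10^-11 M.
The salt with the lower threshold [I^-] precipitates first: CuI.

CuI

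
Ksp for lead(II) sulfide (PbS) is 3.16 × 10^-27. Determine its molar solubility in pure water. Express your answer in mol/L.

PbS(s) <=> Pb^2+(aq) + S^2-(aq)
Ksp = [Pb^2+][S^2-]
For each mole of PbS that dissolves: [Pb^2+] = s, [S^2-] = s.
Ksp = s × s = s^2
s = √(3.16 × 10^-27) = 5.62 × 10^-14 M

5.62e-14 M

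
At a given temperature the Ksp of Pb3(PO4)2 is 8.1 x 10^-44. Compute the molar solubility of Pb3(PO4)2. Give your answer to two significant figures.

s ≈ 9.4e-10 M

Pb3(PO4)2(s) ⇌ 3 Pb^2+(aq) + 2 PO4^3-(aq)
Ksp = [Pb^2+]^3[PO4^3-]^2
If s mol/L of Pb3(PO4)2 dissolves, [Pb^2+] = 3s and [PO4^3-] = 2s.
Ksp = (3s)^3(2s)^2 = 108s^5
s^5 = 8.1 x 10^-44 / 108, so s = 9.4 x 10^-10 M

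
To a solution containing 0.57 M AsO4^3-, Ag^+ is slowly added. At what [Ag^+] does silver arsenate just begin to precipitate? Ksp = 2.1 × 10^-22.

Ag3AsO4(s) ⇌ 3 Ag^+ + AsO4^3-
Ksp = [Ag^+]^3[AsO4^3-]
Precipitation begins when Q = Ksp. With [AsO4^3-] = 0.57 M:
2.1 × 10^-22 = (0.57) × [Ag^+]^3
[Ag^+] = (2.1 × 10^-22 / 5.7 × 10^-1)^(1/3) = 7.2 × 10^-8 M

[Ag^+] ≈ 7.2e-8 M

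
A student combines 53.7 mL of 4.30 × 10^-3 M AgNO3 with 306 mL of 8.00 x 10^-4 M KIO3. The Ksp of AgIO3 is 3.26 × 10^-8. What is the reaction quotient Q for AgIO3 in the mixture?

4.37 x 10^-7

Total volume = 53.7 + 306 = 359.7 mL.
[Ag^+] = 4.30 x 10^-3 × (53.7/359.7) = 6.420 × 10^-4 M
[IO3^-] = 8.00 x 10^-4 × (306/359.7) = 6.806 × 10^-4 M
AgIO3(s) ⇌ Ag^+(aq) + IO3^-(aq), so Q = [Ag^+][IO3^-]
Q = (6.420 × 10^-4)(6.806 × 10^-4) = 4.37 x 10^-7
Q > Ksp, so AgIO3 will precipitate.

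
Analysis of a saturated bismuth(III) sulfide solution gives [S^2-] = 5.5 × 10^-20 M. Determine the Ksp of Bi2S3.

Ksp ≈ 2.2 x 10^-97

Bi2S3(s) <=> 2 Bi^3+ + 3 S^2-
Stoichiometry gives [Bi^3+] = (2/3)[S^2-] = 3.67 × 10^-20 M.
Ksp = [Bi^3+]^2[S^2-]^3
Ksp = (3.67 x 10^-20)^2 × (5.5 × 10^-20)^3 = 2.2 x 10^-97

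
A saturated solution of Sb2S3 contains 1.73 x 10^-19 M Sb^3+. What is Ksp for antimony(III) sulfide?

5.23 × 10^-94

Sb2S3(s) <=> 2 Sb^3+ + 3 S^2-
Stoichiometry gives [S^2-] = (3/2)[Sb^3+] = 2.595 × 10^-19 M.
Ksp = [Sb^3+]^2[S^2-]^3
Ksp = (1.73 x 10^-19)^2 × (2.595 × 10^-19)^3 = 5.23 × 10^-94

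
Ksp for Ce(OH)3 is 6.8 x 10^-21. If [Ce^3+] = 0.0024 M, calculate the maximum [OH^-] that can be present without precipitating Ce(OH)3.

1.4e-6 M

Ce(OH)3(s) <=> Ce^3+(aq) + 3 OH^-(aq)
Ksp = [Ce^3+][OH^-]^3
Precipitation begins when Q = Ksp. With [Ce^3+] = 0.0024 M:
6.8 x 10^-21 = (0.0024) × [OH^-]^3
[OH^-] = (6.8 x 10^-21 / 2.4 x 10^-3)^(1/3) = 1.4 × 10^-6 M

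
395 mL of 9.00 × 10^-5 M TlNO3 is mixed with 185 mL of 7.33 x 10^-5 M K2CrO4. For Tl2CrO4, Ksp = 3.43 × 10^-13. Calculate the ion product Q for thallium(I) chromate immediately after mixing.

Q = 8.78 × 10^-14

Total volume = 395 + 185 = 580 mL.
[Tl^+] = 9.00 × 10^-5 × (395/580) = 6.129 × 10^-5 M
[CrO4^2-] = 7.33 × 10^-5 × (185/580) = 2.338 × 10^-5 M
Tl2CrO4(s) ⇌ 2 Tl^+ + CrO4^2-, so Q = [Tl^+]^2[CrO4^2-]
Q = (6.129 × 10^-5)^2(2.338 x 10^-5) = 8.78 × 10^-14
Q < Ksp, so no precipitate of Tl2CrO4 forms.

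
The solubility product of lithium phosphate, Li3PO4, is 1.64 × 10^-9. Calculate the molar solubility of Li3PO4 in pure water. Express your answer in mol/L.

Li3PO4(s) ⇌ 3 Li^+(aq) + PO4^3-(aq)
Ksp = [Li^+]^3[PO4^3-]
For each mole of Li3PO4 that dissolves: [Li^+] = 3s, [PO4^3-] = s.
So Ksp = (3s)^3 × s = 27s^4
Solving, s = (1.64 × 10^-9/27)^(1/4) = 2.79 x 10^-3 M

2.79 x 10^-3 M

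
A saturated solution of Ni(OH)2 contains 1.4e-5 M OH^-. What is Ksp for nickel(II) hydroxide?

Ksp = 1.4 × 10^-15

Ni(OH)2(s) <=> Ni^2+(aq) + 2 OH^-(aq)
Stoichiometry gives [Ni^2+] = (1/2)[OH^-] = 7.00 x 10^-6 M.
Ksp = [Ni^2+][OH^-]^2
Ksp = 7.00 × 10^-6 × (1.4 × 10^-5)^2 = 1.4 x 10^-15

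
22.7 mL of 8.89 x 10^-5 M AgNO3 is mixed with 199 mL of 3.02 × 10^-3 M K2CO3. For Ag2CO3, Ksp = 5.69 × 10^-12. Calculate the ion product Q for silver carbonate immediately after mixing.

Q = 2.25 × 10^-13

Total volume = 22.7 + 199 = 221.7 mL.
[Ag^+] = 8.89 x 10^-5 × (22.7/221.7) = 9.103 × 10^-6 M
[CO3^2-] = 3.02 × 10^-3 × (199/221.7) = 2.711 × 10^-3 M
Ag2CO3(s) <=> 2 Ag^+(aq) + CO3^2-(aq), so Q = [Ag^+]^2[CO3^2-]
Q = (9.103 × 10^-6)^2(2.711 × 10^-3) = 2.25 × 10^-13
Q < Ksp, so no precipitate of Ag2CO3 forms.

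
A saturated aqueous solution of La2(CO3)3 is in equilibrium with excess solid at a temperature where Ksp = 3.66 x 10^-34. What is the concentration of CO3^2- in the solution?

[CO3^2-] = 2.42e-7 M

La2(CO3)3(s) ⇌ 2 La^3+(aq) + 3 CO3^2-(aq)
Ksp = [La^3+]^2[CO3^2-]^3
If s mol/L of La2(CO3)3 dissolves, [La^3+] = 2s and [CO3^2-] = 3s.
So Ksp = (2s)^2 × (3s)^3 = 108s^5
s^5 = 3.66 x 10^-34 / 108, so s = 8.054 x 10^-8 M
[CO3^2-] = 3s = 2.42 × 10^-7 M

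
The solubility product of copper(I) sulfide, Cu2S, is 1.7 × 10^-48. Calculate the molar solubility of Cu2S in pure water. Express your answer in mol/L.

s ≈ 7.5 × 10^-17 M

Cu2S(s) ⇌ 2 Cu^+ + S^2-
Ksp = [Cu^+]^2[S^2-]
For each mole of Cu2S that dissolves: [Cu^+] = 2s, [S^2-] = s.
Substituting: Ksp = (2s)^2s = 4s^3
Solving, s = (1.7 × 10^-48/4)^(1/3) = 7.5 x 10^-17 M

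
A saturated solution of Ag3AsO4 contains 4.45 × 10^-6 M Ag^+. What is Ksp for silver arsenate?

Ksp ≈ 1.31e-22

Ag3AsO4(s) ⇌ 3 Ag^+ + AsO4^3-
Stoichiometry gives [AsO4^3-] = (1/3)[Ag^+] = 1.483 x 10^-6 M.
Ksp = [Ag^+]^3[AsO4^3-]
Ksp = (4.45 × 10^-6)^3 × 1.483 × 10^-6 = 1.31 × 10^-22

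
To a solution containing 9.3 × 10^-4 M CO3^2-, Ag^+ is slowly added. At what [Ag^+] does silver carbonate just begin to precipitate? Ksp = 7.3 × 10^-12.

Ag2CO3(s) <=> 2 Ag^+(aq) + CO3^2-(aq)
Ksp = [Ag^+]^2[CO3^2-]
Precipitation begins when Q = Ksp. With [CO3^2-] = 9.3 × 10^-4 M:
7.3 × 10^-12 = (9.3 × 10^-4) × [Ag^+]^2
[Ag^+] = (7.3 × 10^-12 / 9.3 × 10^-4)^(1/2) = 8.9 x 10^-5 M

[Ag^+] = 8.9e-5 M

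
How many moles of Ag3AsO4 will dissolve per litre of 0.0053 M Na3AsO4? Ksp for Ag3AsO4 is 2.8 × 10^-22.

Ag3AsO4(s) <=> 3 Ag^+(aq) + AsO4^3-(aq)
Ksp = [Ag^+]^3[AsO4^3-]
Let s = moles of Ag3AsO4 that dissolve per litre. [Ag^+] = 3s, [AsO4^3-] = 0.0053 + s ≈ 0.0053 (Ksp is small, so little additional dissolves).
Ksp ≈ (3s)^3 × 0.0053
s = 1.3 × 10^-7 M
Check: s = 1.3 x 10^-7 ≪ 0.0053, so the approximation is valid.

s = 1.3e-7 M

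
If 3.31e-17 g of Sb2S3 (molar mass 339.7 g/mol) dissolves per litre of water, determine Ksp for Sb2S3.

Molar solubility s = (3.31 × 10^-17 g/L) / (339.7 g/mol) = 9.744 x 10^-20 M.
Sb2S3(s) ⇌ 2 Sb^3+ + 3 S^2-
With molar solubility s: [Sb^3+] = 2s, [S^2-] = 3s.
Ksp = [Sb^3+]^2[S^2-]^3
Substituting: Ksp = (2s)^2(3s)^3 = 108s^5
Ksp = 108 × (9.744 × 10^-20)^5 = 9.49 × 10^-94

9.49 x 10^-94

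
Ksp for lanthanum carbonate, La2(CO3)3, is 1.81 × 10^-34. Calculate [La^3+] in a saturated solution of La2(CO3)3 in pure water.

La2(CO3)3(s) ⇌ 2 La^3+ + 3 CO3^2-
Ksp = [La^3+]^2[CO3^2-]^3
If s mol/L of La2(CO3)3 dissolves, [La^3+] = 2s and [CO3^2-] = 3s.
Ksp = (2s)^2(3s)^3 = 108s^5
s^5 = 1.81 × 10^-34 / 108, so s = 6.996 × 10^-8 M
[La^3+] = 2s = 1.40 × 10^-7 M

1.40 × 10^-7 M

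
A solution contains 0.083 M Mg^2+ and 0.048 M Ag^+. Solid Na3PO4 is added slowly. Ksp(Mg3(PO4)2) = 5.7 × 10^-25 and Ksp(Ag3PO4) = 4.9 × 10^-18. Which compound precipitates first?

Each salt begins to precipitate when Q = Ksp, i.e. when [PO4^3-] reaches its threshold.
For Mg3(PO4)2: 5.7 × 10^-25 = (0.083)^3 × [PO4^3-]^2  ⇒  [PO4^3-] = 3.2 x 10^-11 M.
For Ag3PO4: 4.9 × 10^-18 = (0.048)^3 × [PO4^3-]  ⇒  [PO4^3-] = 4.4 × 10^-14 M.
The salt with the lower threshold [PO4^3-] precipitates first: Ag3PO4.

Ag3PO4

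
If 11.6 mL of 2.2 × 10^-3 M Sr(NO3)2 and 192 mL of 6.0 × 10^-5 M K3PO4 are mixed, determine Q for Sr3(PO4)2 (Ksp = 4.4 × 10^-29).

Total volume = 11.6 + 192 = 203.6 mL.
[Sr^2+] = 2.2 × 10^-3 × (11.6/203.6) = 1.25 × 10^-4 M
[PO4^3-] = 6.0 × 10^-5 × (192/203.6) = 5.66 × 10^-5 M
Sr3(PO4)2(s) <=> 3 Sr^2+ + 2 PO4^3-, so Q = [Sr^2+]^3[PO4^3-]^2
Q = (1.25 × 10^-4)^3(5.66 × 10^-5)^2 = 6.3 × 10^-21
Q > Ksp, so Sr3(PO4)2 will precipitate.

6.3 x 10^-21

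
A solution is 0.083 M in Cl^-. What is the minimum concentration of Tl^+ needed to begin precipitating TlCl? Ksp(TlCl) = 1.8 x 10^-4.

TlCl(s) ⇌ Tl^+ + Cl^-
Ksp = [Tl^+][Cl^-]
Precipitation begins when Q = Ksp. With [Cl^-] = 0.083 M:
1.8 x 10^-4 = (0.083) × [Tl^+]
[Tl^+] = (1.8 x 10^-4 / 8.3 x 10^-2) = 2.2 × 10^-3 M

[Tl^+] = 2.2 × 10^-3 M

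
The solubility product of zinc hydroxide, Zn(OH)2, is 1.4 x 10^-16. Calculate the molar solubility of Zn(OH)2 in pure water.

Zn(OH)2(s) <=> Zn^2+ + 2 OH^-
Ksp = [Zn^2+][OH^-]^2
With molar solubility s: [Zn^2+] = s, [OH^-] = 2s.
Ksp = s(2s)^2 = 4s^3
Solving, s = (1.4 x 10^-16/4)^(1/3) = 3.3 × 10^-6 M

3.3 x 10^-6 M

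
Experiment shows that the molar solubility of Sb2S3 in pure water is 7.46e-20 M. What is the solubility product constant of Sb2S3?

Sb2S3(s) <=> 2 Sb^3+ + 3 S^2-
With molar solubility s: [Sb^3+] = 2s, [S^2-] = 3s.
Ksp = [Sb^3+]^2[S^2-]^3
Ksp = (2s)^2(3s)^3 = 108s^5
With s = 7.46 × 10^-20: Ksp = 2.50 x 10^-94

2.50 x 10^-94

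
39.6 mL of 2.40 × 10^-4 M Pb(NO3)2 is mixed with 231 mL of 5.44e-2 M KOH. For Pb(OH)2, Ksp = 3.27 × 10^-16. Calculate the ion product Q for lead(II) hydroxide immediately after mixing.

Total volume = 39.6 + 231 = 270.6 mL.
[Pb^2+] = 2.40 x 10^-4 × (39.6/270.6) = 3.512 × 10^-5 M
[OH^-] = 5.44 × 10^-2 × (231/270.6) = 4.644 × 10^-2 M
Pb(OH)2(s) ⇌ Pb^2+ + 2 OH^-, so Q = [Pb^2+][OH^-]^2
Q = (3.512 × 10^-5)(4.644 × 10^-2)^2 = 7.57 x 10^-8
Q > Ksp, so Pb(OH)2 will precipitate.

Q = 7.57 x 10^-8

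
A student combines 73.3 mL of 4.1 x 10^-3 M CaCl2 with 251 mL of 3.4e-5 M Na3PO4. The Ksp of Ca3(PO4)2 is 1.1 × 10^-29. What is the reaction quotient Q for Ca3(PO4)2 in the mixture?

Total volume = 73.3 + 251 = 324.3 mL.
[Ca^2+] = 4.1 × 10^-3 × (73.3/324.3) = 9.27 × 10^-4 M
[PO4^3-] = 3.4 × 10^-5 × (251/324.3) = 2.63 × 10^-5 M
Ca3(PO4)2(s) ⇌ 3 Ca^2+ + 2 PO4^3-, so Q = [Ca^2+]^3[PO4^3-]^2
Q = (9.27 × 10^-4)^3(2.63 × 10^-5)^2 = 5.5 × 10^-19
Q > Ksp, so Ca3(PO4)2 will precipitate.

Q = 5.5e-19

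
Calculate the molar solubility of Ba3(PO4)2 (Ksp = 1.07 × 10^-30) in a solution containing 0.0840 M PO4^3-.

Ba3(PO4)2(s) <=> 3 Ba^2+ + 2 PO4^3-
Ksp = [Ba^2+]^3[PO4^3-]^2
Let s be the molar solubility in this solution. [Ba^2+] = 3s, [PO4^3-] = 0.0840 + 2s ≈ 0.0840 (common-ion effect: PO4^3- is already 0.0840 M).
Ksp ≈ (3s)^3 × (0.0840)^2
s = 1.78 x 10^-10 M
Check: 2s = 3.6 × 10^-10 ≪ 0.0840, so the approximation is valid.

s = 1.78 x 10^-10 M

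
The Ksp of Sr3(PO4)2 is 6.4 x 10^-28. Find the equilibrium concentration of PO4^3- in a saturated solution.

Sr3(PO4)2(s) ⇌ 3 Sr^2+(aq) + 2 PO4^3-(aq)
Ksp = [Sr^2+]^3[PO4^3-]^2
With molar solubility s: [Sr^2+] = 3s, [PO4^3-] = 2s.
Substituting: Ksp = (3s)^3(2s)^2 = 108s^5
s^5 = 6.4 x 10^-28 / 108, so s = 1.43 × 10^-6 M
[PO4^3-] = 2s = 2.9 x 10^-6 M

[PO4^3-] ≈ 2.9 x 10^-6 M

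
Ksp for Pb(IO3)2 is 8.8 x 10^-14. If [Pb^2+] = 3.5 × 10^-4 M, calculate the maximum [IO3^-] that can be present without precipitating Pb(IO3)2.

Pb(IO3)2(s) ⇌ Pb^2+ + 2 IO3^-
Ksp = [Pb^2+][IO3^-]^2
Precipitation begins when Q = Ksp. With [Pb^2+] = 3.5 × 10^-4 M:
8.8 x 10^-14 = (3.5 × 10^-4) × [IO3^-]^2
[IO3^-] = (8.8 x 10^-14 / 3.5 x 10^-4)^(1/2) = 1.6 × 10^-5 M

1.6 x 10^-5 M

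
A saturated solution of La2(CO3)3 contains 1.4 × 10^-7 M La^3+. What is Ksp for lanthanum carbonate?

1.8 x 10^-34

La2(CO3)3(s) <=> 2 La^3+(aq) + 3 CO3^2-(aq)
Stoichiometry gives [CO3^2-] = (3/2)[La^3+] = 2.10 x 10^-7 M.
Ksp = [La^3+]^2[CO3^2-]^3
Ksp = (1.4 x 10^-7)^2 × (2.10 x 10^-7)^3 = 1.8 x 10^-34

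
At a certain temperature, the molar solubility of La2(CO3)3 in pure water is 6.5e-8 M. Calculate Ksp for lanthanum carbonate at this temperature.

La2(CO3)3(s) ⇌ 2 La^3+(aq) + 3 CO3^2-(aq)
For each mole of La2(CO3)3 that dissolves: [La^3+] = 2s, [CO3^2-] = 3s.
Ksp = [La^3+]^2[CO3^2-]^3
Substituting: Ksp = (2s)^2(3s)^3 = 108s^5
Ksp = 108 × (6.5 × 10^-8)^5 = 1.3 x 10^-34

Ksp = 1.3e-34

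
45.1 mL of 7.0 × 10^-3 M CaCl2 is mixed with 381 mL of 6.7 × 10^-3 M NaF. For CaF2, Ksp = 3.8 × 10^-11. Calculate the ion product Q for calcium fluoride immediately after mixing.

Total volume = 45.1 + 381 = 426.1 mL.
[Ca^2+] = 7.0 x 10^-3 × (45.1/426.1) = 7.41 × 10^-4 M
[F^-] = 6.7 × 10^-3 × (381/426.1) = 5.99 × 10^-3 M
CaF2(s) ⇌ Ca^2+ + 2 F^-, so Q = [Ca^2+][F^-]^2
Q = (7.41 x 10^-4)(5.99 × 10^-3)^2 = 2.7 × 10^-8
Q > Ksp, so CaF2 will precipitate.

2.7 x 10^-8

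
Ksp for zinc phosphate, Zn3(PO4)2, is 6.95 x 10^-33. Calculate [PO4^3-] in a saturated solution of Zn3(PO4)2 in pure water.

[PO4^3-] ≈ 2.90 × 10^-7 M

Zn3(PO4)2(s) ⇌ 3 Zn^2+(aq) + 2 PO4^3-(aq)
Ksp = [Zn^2+]^3[PO4^3-]^2
If s mol/L of Zn3(PO4)2 dissolves, [Zn^2+] = 3s and [PO4^3-] = 2s.
So Ksp = (3s)^3 × (2s)^2 = 108s^5
s = (6.95 x 10^-33 / 108)^(1/5) = 1.451 × 10^-7 M
[PO4^3-] = 2s = 2.90 × 10^-7 M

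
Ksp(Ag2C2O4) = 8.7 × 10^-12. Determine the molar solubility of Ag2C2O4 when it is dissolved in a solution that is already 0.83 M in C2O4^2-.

s ≈ 1.6 × 10^-6 M

Ag2C2O4(s) ⇌ 2 Ag^+(aq) + C2O4^2-(aq)
Ksp = [Ag^+]^2[C2O4^2-]
Let s be the molar solubility in this solution. [Ag^+] = 2s, [C2O4^2-] = 0.83 + s ≈ 0.83 (Ksp is small, so little additional dissolves).
Ksp ≈ (2s)^2 × 0.83
s = 1.6 × 10^-6 M
Check: s = 1.6 × 10^-6 ≪ 0.83, so the approximation is valid.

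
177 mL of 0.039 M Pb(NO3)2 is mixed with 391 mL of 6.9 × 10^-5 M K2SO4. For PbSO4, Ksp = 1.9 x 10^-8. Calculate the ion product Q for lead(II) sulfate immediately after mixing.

Total volume = 177 + 391 = 568 mL.
[Pb^2+] = 3.9 × 10^-2 × (177/568) = 1.22 x 10^-2 M
[SO4^2-] = 6.9 x 10^-5 × (391/568) = 4.75 x 10^-5 M
PbSO4(s) ⇌ Pb^2+ + SO4^2-, so Q = [Pb^2+][SO4^2-]
Q = (1.22 x 10^-2)(4.75 × 10^-5) = 5.8 × 10^-7
Q > Ksp, so PbSO4 will precipitate.

Q = 5.8 × 10^-7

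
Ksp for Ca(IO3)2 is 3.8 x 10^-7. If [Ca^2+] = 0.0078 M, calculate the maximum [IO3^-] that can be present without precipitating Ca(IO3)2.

[IO3^-] = 7.0e-3 M

Ca(IO3)2(s) ⇌ Ca^2+ + 2 IO3^-
Ksp = [Ca^2+][IO3^-]^2
Precipitation begins when Q = Ksp. With [Ca^2+] = 0.0078 M:
3.8 x 10^-7 = (0.0078) × [IO3^-]^2
[IO3^-] = (3.8 x 10^-7 / 7.8 x 10^-3)^(1/2) = 7.0 × 10^-3 M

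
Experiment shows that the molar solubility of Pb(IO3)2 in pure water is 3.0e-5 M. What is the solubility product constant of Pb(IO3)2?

Pb(IO3)2(s) <=> Pb^2+ + 2 IO3^-
With molar solubility s: [Pb^2+] = s, [IO3^-] = 2s.
Ksp = [Pb^2+][IO3^-]^2
Substituting: Ksp = s(2s)^2 = 4s^3
With s = 3.0 × 10^-5: Ksp = 1.1 × 10^-13

Ksp = 1.1e-13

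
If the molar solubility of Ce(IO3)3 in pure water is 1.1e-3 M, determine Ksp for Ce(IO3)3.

Ksp = 4.0 × 10^-11

Ce(IO3)3(s) ⇌ Ce^3+ + 3 IO3^-
If s mol/L of Ce(IO3)3 dissolves, [Ce^3+] = s and [IO3^-] = 3s.
Ksp = [Ce^3+][IO3^-]^3
Ksp = s(3s)^3 = 27s^4
Ksp = 27 × (1.1 × 10^-3)^4 = 4.0 x 10^-11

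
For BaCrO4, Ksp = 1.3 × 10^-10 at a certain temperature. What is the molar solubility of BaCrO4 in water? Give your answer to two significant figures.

s = 1.1 x 10^-5 M

BaCrO4(s) <=> Ba^2+(aq) + CrO4^2-(aq)
Ksp = [Ba^2+][CrO4^2-]
With molar solubility s: [Ba^2+] = s, [CrO4^2-] = s.
Ksp = (s)(s) = s^2
s = (1.3 × 10^-10)^(1/2) = 1.1 × 10^-5 M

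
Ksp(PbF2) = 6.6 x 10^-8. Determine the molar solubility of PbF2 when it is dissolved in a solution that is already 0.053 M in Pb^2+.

5.6 x 10^-4 M

PbF2(s) ⇌ Pb^2+(aq) + 2 F^-(aq)
Ksp = [Pb^2+][F^-]^2
Let s = moles of PbF2 that dissolve per litre. [Pb^2+] = 0.053 + s ≈ 0.053, [F^-] = 2s (common-ion effect: Pb^2+ is already 0.053 M).
Ksp ≈ 0.053 × (2s)^2
s = 5.6 x 10^-4 M
Check: s = 5.6 x 10^-4 ≪ 0.053, so the approximation is valid.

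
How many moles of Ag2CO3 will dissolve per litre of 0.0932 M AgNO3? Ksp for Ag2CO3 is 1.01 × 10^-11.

s ≈ 1.16 × 10^-9 M

Ag2CO3(s) ⇌ 2 Ag^+(aq) + CO3^2-(aq)
Ksp = [Ag^+]^2[CO3^2-]
Let s = moles of Ag2CO3 that dissolve per litre. [Ag^+] = 0.0932 + 2s ≈ 0.0932, [CO3^2-] = s (since Ag^+ from AgNO3 dominates).
Ksp ≈ (0.0932)^2 × s
s = 1.16 × 10^-9 M
Check: 2s = 2.3 × 10^-9 ≪ 0.0932, so the approximation is valid.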